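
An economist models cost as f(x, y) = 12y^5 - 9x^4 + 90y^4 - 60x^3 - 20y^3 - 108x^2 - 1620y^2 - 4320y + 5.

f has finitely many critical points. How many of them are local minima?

f separates as a function of x plus a function of y, so ∇f=0 decouples.
∂f/∂x = -36x(x + 2)(x + 3) = 0 at x ∈ {-3, -2, 0}; ∂f/∂y = 60(y - 3)(y + 2)(y + 3)(y + 4) = 0 at y ∈ {-4, -3, -2, 3}.
The Hessian is diagonal: diag(f_xx, f_yy). Second derivatives: f_xx(-3)=-108, f_xx(-2)=72, f_xx(0)=-216; f_yy(-4)=-840, f_yy(-3)=360, f_yy(-2)=-600, f_yy(3)=12600.
Local minima occur where both diagonal entries positive: (-2, -3), (-2, 3). Count: 2.

2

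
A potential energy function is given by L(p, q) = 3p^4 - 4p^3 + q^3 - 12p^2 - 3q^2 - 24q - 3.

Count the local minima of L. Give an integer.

2

L separates as a function of p plus a function of q, so ∇L=0 decouples.
∂L/∂p = 12p(p - 2)(p + 1) = 0 at p ∈ {-1, 0, 2}; ∂L/∂q = 3(q - 4)(q + 2) = 0 at q ∈ {-2, 4}.
The Hessian is diagonal: diag(L_pp, L_qq). Second derivatives: L_pp(-1)=36, L_pp(0)=-24, L_pp(2)=72; L_qq(-2)=-18, L_qq(4)=18.
Local minima occur where both diagonal entries positive: (-1, 4), (2, 4). Count: 2.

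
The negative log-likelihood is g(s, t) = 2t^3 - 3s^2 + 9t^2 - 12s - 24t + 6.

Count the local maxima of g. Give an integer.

1

g separates as a function of s plus a function of t, so ∇g=0 decouples.
∂g/∂s = -6(s + 2) = 0 at s ∈ {-2}; ∂g/∂t = 6(t - 1)(t + 4) = 0 at t ∈ {-4, 1}.
The Hessian is diagonal: diag(g_ss, g_tt). Second derivatives: g_ss(-2)=-6; g_tt(-4)=-30, g_tt(1)=30.
Local maxima occur where both diagonal entries negative: (-2, -4). Count: 1.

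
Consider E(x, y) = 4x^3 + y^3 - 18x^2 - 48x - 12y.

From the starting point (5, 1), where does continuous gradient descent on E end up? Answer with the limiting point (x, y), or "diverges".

E is separable, so gradient descent decouples: x follows -∂E/∂x, y follows -∂E/∂y.
∂E/∂x = 12(x - 4)(x + 1); at x=5 this is 72, so x decreases.
∂E/∂y = 3(y - 2)(y + 2); at y=1 this is -9, so y increases.
x converges to its nearest critical value 4 (a local min of the x-part); y converges to 2. The iterate converges to (4, 2).

(4, 2)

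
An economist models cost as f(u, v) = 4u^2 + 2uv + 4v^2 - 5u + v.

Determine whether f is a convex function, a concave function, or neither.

f is quadratic, so its Hessian is the constant matrix H = [[8, 2], [2, 8]].
det(H) = 60, tr(H) = 16.
det(H) > 0 and tr(H) > 0, so H is positive definite everywhere: convex.

convex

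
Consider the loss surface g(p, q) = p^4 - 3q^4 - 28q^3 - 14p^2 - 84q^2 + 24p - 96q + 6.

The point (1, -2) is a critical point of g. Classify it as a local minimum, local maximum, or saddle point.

saddle point

The mixed partial ∂²g/∂p∂q is 0, so the Hessian at any point is diag(g_pp, g_qq) = diag(4(3p^2 - 7), -12(3q^2 + 14q + 14)).
At (1, -2): H = diag(-16, 24).
The eigenvalues have opposite signs, so H is indefinite: a saddle point.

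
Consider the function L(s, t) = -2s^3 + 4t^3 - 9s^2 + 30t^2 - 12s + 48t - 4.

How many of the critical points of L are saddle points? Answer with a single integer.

2

L separates as a function of s plus a function of t, so ∇L=0 decouples.
∂L/∂s = -6(s + 1)(s + 2) = 0 at s ∈ {-2, -1}; ∂L/∂t = 12(t + 1)(t + 4) = 0 at t ∈ {-4, -1}.
The Hessian is diagonal: diag(L_ss, L_tt). Second derivatives: L_ss(-2)=6, L_ss(-1)=-6; L_tt(-4)=-36, L_tt(-1)=36.
Saddle points occur where the two diagonal entries have opposite signs: (-2, -4), (-1, -1). Count: 2.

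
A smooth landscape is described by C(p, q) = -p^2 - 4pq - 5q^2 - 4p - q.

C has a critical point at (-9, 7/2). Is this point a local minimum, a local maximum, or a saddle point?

local maximum

The Hessian of C is constant: H = [[-2, -4], [-4, -10]].
det(H) = (-2)·(-10) − (-4)² = 4.
det(H) > 0 and tr(H) = -12 < 0, so H is negative definite and the point is a local maximum.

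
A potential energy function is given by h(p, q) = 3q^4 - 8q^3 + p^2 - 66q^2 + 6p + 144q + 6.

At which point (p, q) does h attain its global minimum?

(-3, -3)

h(p,q) separates as A(p) + B(q) + 6, so its minimum is min A + min B + 6.
A'(p) = 2p + 6 vanishes at p ∈ {-3}; B'(q) = 12(q - 4)(q - 1)(q + 3) vanishes at q ∈ {-3, 1, 4}.
Local minima of A (where A''>0): A(-3)=-9. Local minima of B: B(-3)=-567, B(4)=-224.
So the global minimum of h is A(-3) + B(-3) + 6 = -9 − 567 + 6 = -570, attained at (-3, -3).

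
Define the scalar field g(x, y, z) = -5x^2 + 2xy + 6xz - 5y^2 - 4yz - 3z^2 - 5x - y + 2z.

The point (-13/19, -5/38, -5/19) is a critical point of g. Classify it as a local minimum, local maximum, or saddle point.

local maximum

The Hessian is constant: H = [[-10, 2, 6], [2, -10, -4], [6, -4, -6]].
Leading principal minors: Δ₁ = -10, Δ₂ = 96, Δ₃ = -152.
The minors alternate sign starting negative (−, +, −), so H is negative definite: a local maximum.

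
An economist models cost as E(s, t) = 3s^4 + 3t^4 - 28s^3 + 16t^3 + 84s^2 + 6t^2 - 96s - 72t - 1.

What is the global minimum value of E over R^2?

-112

E(s,t) separates as P(s) + Q(t) − 1, so its minimum is min P + min Q − 1.
P'(s) = 12(s - 4)(s - 2)(s - 1) vanishes at s ∈ {1, 2, 4}; Q'(t) = 12(t - 1)(t + 2)(t + 3) vanishes at t ∈ {-3, -2, 1}.
Local minima of P (where P''>0): P(1)=-37, P(4)=-64. Local minima of Q: Q(-3)=81, Q(1)=-47.
So the global minimum of E is P(4) + Q(1) − 1 = -64 − 47 − 1 = -112, attained at (4, 1).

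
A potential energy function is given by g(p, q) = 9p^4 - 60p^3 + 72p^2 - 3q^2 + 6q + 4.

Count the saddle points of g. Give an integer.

2

g separates as a function of p plus a function of q, so ∇g=0 decouples.
∂g/∂p = 36p(p - 4)(p - 1) = 0 at p ∈ {0, 1, 4}; ∂g/∂q = -6(q - 1) = 0 at q ∈ {1}.
The Hessian is diagonal: diag(g_pp, g_qq). Second derivatives: g_pp(0)=144, g_pp(1)=-108, g_pp(4)=432; g_qq(1)=-6.
Saddle points occur where the two diagonal entries have opposite signs: (0, 1), (4, 1). Count: 2.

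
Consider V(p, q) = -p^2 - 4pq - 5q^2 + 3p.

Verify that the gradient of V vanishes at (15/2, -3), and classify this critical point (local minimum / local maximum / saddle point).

local maximum

∇V = (-2p - 4q + 3, -4p - 10q); substituting (15/2, -3) gives ∇V = (0, 0), so (15/2, -3) is indeed a critical point.
The Hessian of V is constant: H = [[-2, -4], [-4, -10]].
det(H) = (-2)·(-10) − (-4)² = 4.
det(H) > 0 and tr(H) = -12 < 0, so H is negative definite and the point is a local maximum.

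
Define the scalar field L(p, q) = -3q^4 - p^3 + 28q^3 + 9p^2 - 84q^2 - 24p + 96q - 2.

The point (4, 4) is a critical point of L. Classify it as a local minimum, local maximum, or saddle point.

local maximum

The mixed partial ∂²L/∂p∂q is 0, so the Hessian at any point is diag(L_pp, L_qq) = diag(6(-p + 3), 12(-3q^2 + 14q - 14)).
At (4, 4): H = diag(-6, -72).
Both eigenvalues are negative, so H is negative definite: a local maximum.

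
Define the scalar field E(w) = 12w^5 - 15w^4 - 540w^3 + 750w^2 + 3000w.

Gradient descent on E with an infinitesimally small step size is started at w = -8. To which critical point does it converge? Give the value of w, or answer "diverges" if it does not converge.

diverges

E'(w) = 60(w - 5)(w - 2)(w + 1)(w + 5), so E'(-8) = 163800.
Gradient descent moves in the -E' direction, i.e. w is decreasing.
There is no critical point below w=-8, and E' keeps the same sign, so the iterate runs off to −∞.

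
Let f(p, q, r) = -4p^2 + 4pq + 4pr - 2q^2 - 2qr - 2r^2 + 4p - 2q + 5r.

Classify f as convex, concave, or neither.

concave

f is quadratic, so its Hessian is the constant matrix H = [[-8, 4, 4], [4, -4, -2], [4, -2, -4]].
Leading principal minors: -8, 16, -32.
Signs alternate −, +, − ⇒ H ≺ 0 ⇒ concave.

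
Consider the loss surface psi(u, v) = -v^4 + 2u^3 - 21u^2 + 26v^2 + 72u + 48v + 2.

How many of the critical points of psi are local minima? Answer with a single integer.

psi separates as a function of u plus a function of v, so ∇psi=0 decouples.
∂psi/∂u = 6(u - 4)(u - 3) = 0 at u ∈ {3, 4}; ∂psi/∂v = -4(v - 4)(v + 1)(v + 3) = 0 at v ∈ {-3, -1, 4}.
The Hessian is diagonal: diag(psi_uu, psi_vv). Second derivatives: psi_uu(3)=-6, psi_uu(4)=6; psi_vv(-3)=-56, psi_vv(-1)=40, psi_vv(4)=-140.
Local minima occur where both diagonal entries positive: (4, -1). Count: 1.

1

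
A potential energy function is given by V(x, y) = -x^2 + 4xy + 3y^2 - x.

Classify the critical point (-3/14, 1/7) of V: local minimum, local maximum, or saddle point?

saddle point

The Hessian of V is constant: H = [[-2, 4], [4, 6]].
det(H) = (-2)·6 − 4² = -28.
Since det(H) < 0, H is indefinite and the critical point is a saddle point.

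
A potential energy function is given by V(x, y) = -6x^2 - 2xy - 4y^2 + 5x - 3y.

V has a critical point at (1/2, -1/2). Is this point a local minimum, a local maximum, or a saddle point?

The Hessian of V is constant: H = [[-12, -2], [-2, -8]].
det(H) = (-12)·(-8) − (-2)² = 92.
det(H) > 0 and tr(H) = -20 < 0, so H is negative definite and the point is a local maximum.

local maximum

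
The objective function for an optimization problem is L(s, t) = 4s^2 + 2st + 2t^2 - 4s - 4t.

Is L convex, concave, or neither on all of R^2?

L is quadratic, so its Hessian is the constant matrix H = [[8, 2], [2, 4]].
det(H) = 28, tr(H) = 12.
det(H) > 0 and tr(H) > 0, so H is positive definite everywhere: convex.

convex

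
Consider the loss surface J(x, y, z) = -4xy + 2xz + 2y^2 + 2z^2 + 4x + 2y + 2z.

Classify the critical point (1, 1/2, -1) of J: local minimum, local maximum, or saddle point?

saddle point

The Hessian is constant: H = [[0, -4, 2], [-4, 4, 0], [2, 0, 4]].
Leading principal minors: Δ₁ = 0, Δ₂ = -16, Δ₃ = -80.
The minors fit neither the all-positive nor the alternating-sign pattern, so H is indefinite: a saddle point.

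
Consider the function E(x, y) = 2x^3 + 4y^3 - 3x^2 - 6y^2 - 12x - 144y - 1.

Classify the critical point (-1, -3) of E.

The mixed partial ∂²E/∂x∂y is 0, so the Hessian at any point is diag(E_xx, E_yy) = diag(6(2x - 1), 12(2y - 1)).
At (-1, -3): H = diag(-18, -84).
Both eigenvalues are negative, so H is negative definite: a local maximum.

local maximum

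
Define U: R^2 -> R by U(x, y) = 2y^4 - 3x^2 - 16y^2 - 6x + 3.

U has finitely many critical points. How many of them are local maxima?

1

U separates as a function of x plus a function of y, so ∇U=0 decouples.
∂U/∂x = -6(x + 1) = 0 at x ∈ {-1}; ∂U/∂y = 8y(y - 2)(y + 2) = 0 at y ∈ {-2, 0, 2}.
The Hessian is diagonal: diag(U_xx, U_yy). Second derivatives: U_xx(-1)=-6; U_yy(-2)=64, U_yy(0)=-32, U_yy(2)=64.
Local maxima occur where both diagonal entries negative: (-1, 0). Count: 1.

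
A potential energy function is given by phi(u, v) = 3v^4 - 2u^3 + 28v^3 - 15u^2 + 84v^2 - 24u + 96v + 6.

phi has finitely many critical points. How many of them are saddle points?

phi separates as a function of u plus a function of v, so ∇phi=0 decouples.
∂phi/∂u = -6(u + 1)(u + 4) = 0 at u ∈ {-4, -1}; ∂phi/∂v = 12(v + 1)(v + 2)(v + 4) = 0 at v ∈ {-4, -2, -1}.
The Hessian is diagonal: diag(phi_uu, phi_vv). Second derivatives: phi_uu(-4)=18, phi_uu(-1)=-18; phi_vv(-4)=72, phi_vv(-2)=-24, phi_vv(-1)=36.
Saddle points occur where the two diagonal entries have opposite signs: (-4, -2), (-1, -4), (-1, -1). Count: 3.

3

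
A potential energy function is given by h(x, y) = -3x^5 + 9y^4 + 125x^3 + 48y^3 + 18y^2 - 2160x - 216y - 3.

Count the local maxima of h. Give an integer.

2

h separates as a function of x plus a function of y, so ∇h=0 decouples.
∂h/∂x = -15(x - 4)(x - 3)(x + 3)(x + 4) = 0 at x ∈ {-4, -3, 3, 4}; ∂h/∂y = 36(y - 1)(y + 2)(y + 3) = 0 at y ∈ {-3, -2, 1}.
The Hessian is diagonal: diag(h_xx, h_yy). Second derivatives: h_xx(-4)=840, h_xx(-3)=-630, h_xx(3)=630, h_xx(4)=-840; h_yy(-3)=144, h_yy(-2)=-108, h_yy(1)=432.
Local maxima occur where both diagonal entries negative: (-3, -2), (4, -2). Count: 2.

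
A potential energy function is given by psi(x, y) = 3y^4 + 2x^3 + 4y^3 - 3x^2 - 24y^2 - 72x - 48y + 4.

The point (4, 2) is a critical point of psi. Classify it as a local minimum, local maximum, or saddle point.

local minimum

The mixed partial ∂²psi/∂x∂y is 0, so the Hessian at any point is diag(psi_xx, psi_yy) = diag(6(2x - 1), 12(3y^2 + 2y - 4)).
At (4, 2): H = diag(42, 144).
Both eigenvalues are positive, so H is positive definite: a local minimum.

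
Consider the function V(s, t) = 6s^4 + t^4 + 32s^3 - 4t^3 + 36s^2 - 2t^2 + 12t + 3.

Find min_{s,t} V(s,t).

V(s,t) separates as P(s) + Q(t) + 3, so its minimum is min P + min Q + 3.
P'(s) = 24s(s + 1)(s + 3) vanishes at s ∈ {-3, -1, 0}; Q'(t) = 4(t - 3)(t - 1)(t + 1) vanishes at t ∈ {-1, 1, 3}.
Local minima of P (where P''>0): P(-3)=-54, P(0)=0. Local minima of Q: Q(-1)=-9, Q(3)=-9.
So the global minimum of V is P(-3) + Q(-1) + 3 = -54 − 9 + 3 = -60, attained at (-3, -1).

-60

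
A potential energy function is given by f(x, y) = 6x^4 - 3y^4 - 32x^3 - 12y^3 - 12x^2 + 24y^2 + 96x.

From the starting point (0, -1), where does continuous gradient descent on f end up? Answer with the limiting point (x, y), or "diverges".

f is separable, so gradient descent decouples: x follows -∂f/∂x, y follows -∂f/∂y.
∂f/∂x = 24(x - 4)(x - 1)(x + 1); at x=0 this is 96, so x decreases.
∂f/∂y = -12y(y - 1)(y + 4); at y=-1 this is -72, so y increases.
x converges to its nearest critical value -1 (a local min of the x-part); y converges to 0. The iterate converges to (-1, 0).

(-1, 0)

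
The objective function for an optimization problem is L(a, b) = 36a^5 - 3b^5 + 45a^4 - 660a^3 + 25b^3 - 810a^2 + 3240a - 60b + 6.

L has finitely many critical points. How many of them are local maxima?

4

L separates as a function of a plus a function of b, so ∇L=0 decouples.
∂L/∂a = 180(a - 3)(a - 1)(a + 2)(a + 3) = 0 at a ∈ {-3, -2, 1, 3}; ∂L/∂b = -15(b - 2)(b - 1)(b + 1)(b + 2) = 0 at b ∈ {-2, -1, 1, 2}.
The Hessian is diagonal: diag(L_aa, L_bb). Second derivatives: L_aa(-3)=-4320, L_aa(-2)=2700, L_aa(1)=-4320, L_aa(3)=10800; L_bb(-2)=180, L_bb(-1)=-90, L_bb(1)=90, L_bb(2)=-180.
Local maxima occur where both diagonal entries negative: (-3, -1), (-3, 2), (1, -1), (1, 2). Count: 4.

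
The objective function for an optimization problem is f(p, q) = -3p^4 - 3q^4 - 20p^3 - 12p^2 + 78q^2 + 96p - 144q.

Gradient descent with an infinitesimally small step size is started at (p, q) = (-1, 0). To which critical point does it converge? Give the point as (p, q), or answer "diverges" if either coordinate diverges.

(-2, 1)

f is separable, so gradient descent decouples: p follows -∂f/∂p, q follows -∂f/∂q.
∂f/∂p = -12(p - 1)(p + 2)(p + 4); at p=-1 this is 72, so p decreases.
∂f/∂q = -12(q - 3)(q - 1)(q + 4); at q=0 this is -144, so q increases.
p converges to its nearest critical value -2 (a local min of the p-part); q converges to 1. The iterate converges to (-2, 1).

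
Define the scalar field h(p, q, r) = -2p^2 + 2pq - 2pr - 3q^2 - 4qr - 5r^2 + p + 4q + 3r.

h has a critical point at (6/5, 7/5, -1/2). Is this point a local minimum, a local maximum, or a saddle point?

The Hessian is constant: H = [[-4, 2, -2], [2, -6, -4], [-2, -4, -10]].
Leading principal minors: Δ₁ = -4, Δ₂ = 20, Δ₃ = -80.
The minors alternate sign starting negative (−, +, −), so H is negative definite: a local maximum.

local maximum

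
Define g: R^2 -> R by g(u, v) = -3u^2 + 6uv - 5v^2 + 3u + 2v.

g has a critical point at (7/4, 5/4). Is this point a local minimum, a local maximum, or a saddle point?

The Hessian of g is constant: H = [[-6, 6], [6, -10]].
det(H) = (-6)·(-10) − 6² = 24.
det(H) > 0 and tr(H) = -16 < 0, so H is negative definite and the point is a local maximum.

local maximum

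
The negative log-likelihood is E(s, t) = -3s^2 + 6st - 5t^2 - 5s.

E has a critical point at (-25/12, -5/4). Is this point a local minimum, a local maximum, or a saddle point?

local maximum

The Hessian of E is constant: H = [[-6, 6], [6, -10]].
det(H) = (-6)·(-10) − 6² = 24.
det(H) > 0 and tr(H) = -16 < 0, so H is negative definite and the point is a local maximum.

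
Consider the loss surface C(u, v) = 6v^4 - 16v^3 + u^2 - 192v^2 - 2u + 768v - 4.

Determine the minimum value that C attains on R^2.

C(u,v) separates as P(u) + Q(v) − 4, so its minimum is min P + min Q − 4.
P'(u) = 2u - 2 vanishes at u ∈ {1}; Q'(v) = 24(v - 4)(v - 2)(v + 4) vanishes at v ∈ {-4, 2, 4}.
Local minima of P (where P''>0): P(1)=-1. Local minima of Q: Q(-4)=-3584, Q(4)=512.
So the global minimum of C is P(1) + Q(-4) − 4 = -1 − 3584 − 4 = -3589, attained at (1, -4).

-3589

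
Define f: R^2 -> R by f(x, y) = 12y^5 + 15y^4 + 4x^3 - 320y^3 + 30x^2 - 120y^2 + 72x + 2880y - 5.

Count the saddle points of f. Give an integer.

4

f separates as a function of x plus a function of y, so ∇f=0 decouples.
∂f/∂x = 12(x + 2)(x + 3) = 0 at x ∈ {-3, -2}; ∂f/∂y = 60(y - 3)(y - 2)(y + 2)(y + 4) = 0 at y ∈ {-4, -2, 2, 3}.
The Hessian is diagonal: diag(f_xx, f_yy). Second derivatives: f_xx(-3)=-12, f_xx(-2)=12; f_yy(-4)=-5040, f_yy(-2)=2400, f_yy(2)=-1440, f_yy(3)=2100.
Saddle points occur where the two diagonal entries have opposite signs: (-3, -2), (-3, 3), (-2, -4), (-2, 2). Count: 4.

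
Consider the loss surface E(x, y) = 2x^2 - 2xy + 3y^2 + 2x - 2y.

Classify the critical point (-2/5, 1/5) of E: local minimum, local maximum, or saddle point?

The Hessian of E is constant: H = [[4, -2], [-2, 6]].
det(H) = 4·6 − (-2)² = 20.
det(H) > 0 and tr(H) = 10 > 0, so H is positive definite and the point is a local minimum.

local minimum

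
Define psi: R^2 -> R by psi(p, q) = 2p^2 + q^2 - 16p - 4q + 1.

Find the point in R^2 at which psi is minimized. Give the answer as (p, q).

(4, 2)

psi(p,q) separates as A(p) + B(q) + 1, so its minimum is min A + min B + 1.
A'(p) = 4p - 16 vanishes at p ∈ {4}; B'(q) = 2q - 4 vanishes at q ∈ {2}.
Local minima of A (where A''>0): A(4)=-32. Local minima of B: B(2)=-4.
So the global minimum of psi is A(4) + B(2) + 1 = -32 − 4 + 1 = -35, attained at (4, 2).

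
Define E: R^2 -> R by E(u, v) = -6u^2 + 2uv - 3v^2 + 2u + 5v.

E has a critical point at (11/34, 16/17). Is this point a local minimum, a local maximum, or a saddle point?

local maximum

The Hessian of E is constant: H = [[-12, 2], [2, -6]].
det(H) = (-12)·(-6) − 2² = 68.
det(H) > 0 and tr(H) = -18 < 0, so H is negative definite and the point is a local maximum.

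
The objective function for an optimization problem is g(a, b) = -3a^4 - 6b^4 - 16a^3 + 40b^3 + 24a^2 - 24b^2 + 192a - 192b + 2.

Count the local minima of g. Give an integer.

1

g separates as a function of a plus a function of b, so ∇g=0 decouples.
∂g/∂a = -12(a - 2)(a + 2)(a + 4) = 0 at a ∈ {-4, -2, 2}; ∂g/∂b = -24(b - 4)(b - 2)(b + 1) = 0 at b ∈ {-1, 2, 4}.
The Hessian is diagonal: diag(g_aa, g_bb). Second derivatives: g_aa(-4)=-144, g_aa(-2)=96, g_aa(2)=-288; g_bb(-1)=-360, g_bb(2)=144, g_bb(4)=-240.
Local minima occur where both diagonal entries positive: (-2, 2). Count: 1.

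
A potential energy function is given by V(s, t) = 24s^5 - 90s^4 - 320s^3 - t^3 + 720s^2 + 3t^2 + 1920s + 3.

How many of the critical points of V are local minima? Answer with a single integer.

2

V separates as a function of s plus a function of t, so ∇V=0 decouples.
∂V/∂s = 120(s - 4)(s - 2)(s + 1)(s + 2) = 0 at s ∈ {-2, -1, 2, 4}; ∂V/∂t = -3t(t - 2) = 0 at t ∈ {0, 2}.
The Hessian is diagonal: diag(V_ss, V_tt). Second derivatives: V_ss(-2)=-2880, V_ss(-1)=1800, V_ss(2)=-2880, V_ss(4)=7200; V_tt(0)=6, V_tt(2)=-6.
Local minima occur where both diagonal entries positive: (-1, 0), (4, 0). Count: 2.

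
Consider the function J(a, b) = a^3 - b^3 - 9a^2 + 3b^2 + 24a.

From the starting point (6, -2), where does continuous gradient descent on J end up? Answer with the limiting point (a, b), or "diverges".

(4, 0)

J is separable, so gradient descent decouples: a follows -∂J/∂a, b follows -∂J/∂b.
∂J/∂a = 3(a - 4)(a - 2); at a=6 this is 24, so a decreases.
∂J/∂b = -3b(b - 2); at b=-2 this is -24, so b increases.
a converges to its nearest critical value 4 (a local min of the a-part); b converges to 0. The iterate converges to (4, 0).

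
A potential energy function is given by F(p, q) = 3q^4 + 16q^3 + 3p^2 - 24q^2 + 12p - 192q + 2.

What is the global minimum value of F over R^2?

F(p,q) separates as A(p) + B(q) + 2, so its minimum is min A + min B + 2.
A'(p) = 6p + 12 vanishes at p ∈ {-2}; B'(q) = 12(q - 2)(q + 2)(q + 4) vanishes at q ∈ {-4, -2, 2}.
Local minima of A (where A''>0): A(-2)=-12. Local minima of B: B(-4)=128, B(2)=-304.
So the global minimum of F is A(-2) + B(2) + 2 = -12 − 304 + 2 = -314, attained at (-2, 2).

-314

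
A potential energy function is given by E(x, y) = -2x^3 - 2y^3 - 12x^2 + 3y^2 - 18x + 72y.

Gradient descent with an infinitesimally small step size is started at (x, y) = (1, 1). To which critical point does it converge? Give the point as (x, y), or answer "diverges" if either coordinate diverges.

diverges

E is separable, so gradient descent decouples: x follows -∂E/∂x, y follows -∂E/∂y.
∂E/∂x = -6(x + 1)(x + 3); at x=1 this is -48, so x increases.
∂E/∂y = -6(y - 4)(y + 3); at y=1 this is 72, so y decreases.
The x-coordinate has no critical point in that direction and runs off to infinity.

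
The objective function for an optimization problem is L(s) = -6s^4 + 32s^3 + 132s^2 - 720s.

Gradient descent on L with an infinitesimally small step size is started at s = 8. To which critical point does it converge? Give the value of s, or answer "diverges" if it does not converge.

diverges

L'(s) = -24(s - 5)(s - 2)(s + 3), so L'(8) = -4752.
Gradient descent moves in the -L' direction, i.e. s is increasing.
There is no critical point above s=8, and L' keeps the same sign, so the iterate runs off to +∞.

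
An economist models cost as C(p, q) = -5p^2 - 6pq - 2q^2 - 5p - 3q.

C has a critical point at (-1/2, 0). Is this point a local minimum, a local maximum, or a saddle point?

local maximum

The Hessian of C is constant: H = [[-10, -6], [-6, -4]].
det(H) = (-10)·(-4) − (-6)² = 4.
det(H) > 0 and tr(H) = -14 < 0, so H is negative definite and the point is a local maximum.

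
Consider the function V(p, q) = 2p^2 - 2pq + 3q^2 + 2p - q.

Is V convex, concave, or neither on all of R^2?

V is quadratic, so its Hessian is the constant matrix H = [[4, -2], [-2, 6]].
det(H) = 20, tr(H) = 10.
det(H) > 0 and tr(H) > 0, so H is positive definite everywhere: convex.

convex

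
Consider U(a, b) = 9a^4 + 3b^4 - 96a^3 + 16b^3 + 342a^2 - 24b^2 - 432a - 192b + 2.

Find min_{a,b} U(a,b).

U(a,b) separates as P(a) + Q(b) + 2, so its minimum is min P + min Q + 2.
P'(a) = 36(a - 4)(a - 3)(a - 1) vanishes at a ∈ {1, 3, 4}; Q'(b) = 12(b - 2)(b + 2)(b + 4) vanishes at b ∈ {-4, -2, 2}.
Local minima of P (where P''>0): P(1)=-177, P(4)=-96. Local minima of Q: Q(-4)=128, Q(2)=-304.
So the global minimum of U is P(1) + Q(2) + 2 = -177 − 304 + 2 = -479, attained at (1, 2).

-479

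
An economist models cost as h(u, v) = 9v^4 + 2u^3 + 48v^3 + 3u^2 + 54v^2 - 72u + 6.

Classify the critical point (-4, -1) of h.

local maximum

The mixed partial ∂²h/∂u∂v is 0, so the Hessian at any point is diag(h_uu, h_vv) = diag(6(2u + 1), 36(3v^2 + 8v + 3)).
At (-4, -1): H = diag(-42, -72).
Both eigenvalues are negative, so H is negative definite: a local maximum.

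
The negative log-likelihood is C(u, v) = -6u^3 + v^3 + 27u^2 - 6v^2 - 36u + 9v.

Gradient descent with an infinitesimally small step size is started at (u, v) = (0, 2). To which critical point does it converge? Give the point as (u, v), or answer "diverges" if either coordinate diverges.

C is separable, so gradient descent decouples: u follows -∂C/∂u, v follows -∂C/∂v.
∂C/∂u = -18(u - 2)(u - 1); at u=0 this is -36, so u increases.
∂C/∂v = 3(v - 3)(v - 1); at v=2 this is -3, so v increases.
u converges to its nearest critical value 1 (a local min of the u-part); v converges to 3. The iterate converges to (1, 3).

(1, 3)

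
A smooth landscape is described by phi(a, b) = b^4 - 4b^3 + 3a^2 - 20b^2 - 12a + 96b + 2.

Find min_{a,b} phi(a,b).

phi(a,b) separates as P(a) + Q(b) + 2, so its minimum is min P + min Q + 2.
P'(a) = 6a - 12 vanishes at a ∈ {2}; Q'(b) = 4(b - 4)(b - 2)(b + 3) vanishes at b ∈ {-3, 2, 4}.
Local minima of P (where P''>0): P(2)=-12. Local minima of Q: Q(-3)=-279, Q(4)=64.
So the global minimum of phi is P(2) + Q(-3) + 2 = -12 − 279 + 2 = -289, attained at (2, -3).

-289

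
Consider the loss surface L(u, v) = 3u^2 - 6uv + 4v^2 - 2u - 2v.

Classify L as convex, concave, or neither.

convex

L is quadratic, so its Hessian is the constant matrix H = [[6, -6], [-6, 8]].
det(H) = 12, tr(H) = 14.
det(H) > 0 and tr(H) > 0, so H is positive definite everywhere: convex.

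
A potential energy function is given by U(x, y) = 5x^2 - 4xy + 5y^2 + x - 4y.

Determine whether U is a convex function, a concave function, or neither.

convex

U is quadratic, so its Hessian is the constant matrix H = [[10, -4], [-4, 10]].
det(H) = 84, tr(H) = 20.
det(H) > 0 and tr(H) > 0, so H is positive definite everywhere: convex.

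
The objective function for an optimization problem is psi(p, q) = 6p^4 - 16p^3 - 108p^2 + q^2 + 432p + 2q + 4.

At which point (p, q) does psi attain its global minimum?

psi(p,q) separates as A(p) + B(q) + 4, so its minimum is min A + min B + 4.
A'(p) = 24(p - 3)(p - 2)(p + 3) vanishes at p ∈ {-3, 2, 3}; B'(q) = 2q + 2 vanishes at q ∈ {-1}.
Local minima of A (where A''>0): A(-3)=-1350, A(3)=378. Local minima of B: B(-1)=-1.
So the global minimum of psi is A(-3) + B(-1) + 4 = -1350 − 1 + 4 = -1347, attained at (-3, -1).

(-3, -1)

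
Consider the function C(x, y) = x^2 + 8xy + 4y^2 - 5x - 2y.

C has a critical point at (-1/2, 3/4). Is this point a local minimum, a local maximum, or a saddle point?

saddle point

The Hessian of C is constant: H = [[2, 8], [8, 8]].
det(H) = 2·8 − 8² = -48.
Since det(H) < 0, H is indefinite and the critical point is a saddle point.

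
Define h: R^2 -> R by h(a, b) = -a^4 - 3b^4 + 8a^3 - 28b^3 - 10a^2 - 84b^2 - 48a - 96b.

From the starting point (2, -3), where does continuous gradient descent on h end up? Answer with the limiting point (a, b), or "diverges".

h is separable, so gradient descent decouples: a follows -∂h/∂a, b follows -∂h/∂b.
∂h/∂a = -4(a - 4)(a - 3)(a + 1); at a=2 this is -24, so a increases.
∂h/∂b = -12(b + 1)(b + 2)(b + 4); at b=-3 this is -24, so b increases.
a converges to its nearest critical value 3 (a local min of the a-part); b converges to -2. The iterate converges to (3, -2).

(3, -2)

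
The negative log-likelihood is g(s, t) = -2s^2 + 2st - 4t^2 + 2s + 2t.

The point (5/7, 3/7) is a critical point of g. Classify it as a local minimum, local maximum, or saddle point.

local maximum

The Hessian of g is constant: H = [[-4, 2], [2, -8]].
det(H) = (-4)·(-8) − 2² = 28.
det(H) > 0 and tr(H) = -12 < 0, so H is negative definite and the point is a local maximum.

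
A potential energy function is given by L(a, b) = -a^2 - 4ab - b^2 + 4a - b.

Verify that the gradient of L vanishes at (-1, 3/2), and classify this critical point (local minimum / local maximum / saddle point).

saddle point

∇L = (-2a - 4b + 4, -4a - 2b - 1); substituting (-1, 3/2) gives ∇L = (0, 0), so (-1, 3/2) is indeed a critical point.
The Hessian of L is constant: H = [[-2, -4], [-4, -2]].
det(H) = (-2)·(-2) − (-4)² = -12.
Since det(H) < 0, H is indefinite and the critical point is a saddle point.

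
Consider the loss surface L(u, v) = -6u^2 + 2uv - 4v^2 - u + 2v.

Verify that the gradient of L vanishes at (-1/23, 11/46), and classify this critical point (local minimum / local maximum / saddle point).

local maximum

∇L = (-12u + 2v - 1, 2u - 8v + 2); substituting (-1/23, 11/46) gives ∇L = (0, 0), so (-1/23, 11/46) is indeed a critical point.
The Hessian of L is constant: H = [[-12, 2], [2, -8]].
det(H) = (-12)·(-8) − 2² = 92.
det(H) > 0 and tr(H) = -20 < 0, so H is negative definite and the point is a local maximum.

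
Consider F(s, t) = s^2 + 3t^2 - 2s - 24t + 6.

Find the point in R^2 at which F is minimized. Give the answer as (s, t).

F(s,t) separates as P(s) + Q(t) + 6, so its minimum is min P + min Q + 6.
P'(s) = 2s - 2 vanishes at s ∈ {1}; Q'(t) = 6(t - 4) vanishes at t ∈ {4}.
Local minima of P (where P''>0): P(1)=-1. Local minima of Q: Q(4)=-48.
So the global minimum of F is P(1) + Q(4) + 6 = -1 − 48 + 6 = -43, attained at (1, 4).

(1, 4)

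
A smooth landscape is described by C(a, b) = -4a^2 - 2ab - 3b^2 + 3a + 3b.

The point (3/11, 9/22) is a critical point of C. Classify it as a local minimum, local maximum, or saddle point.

The Hessian of C is constant: H = [[-8, -2], [-2, -6]].
det(H) = (-8)·(-6) − (-2)² = 44.
det(H) > 0 and tr(H) = -14 < 0, so H is negative definite and the point is a local maximum.

local maximum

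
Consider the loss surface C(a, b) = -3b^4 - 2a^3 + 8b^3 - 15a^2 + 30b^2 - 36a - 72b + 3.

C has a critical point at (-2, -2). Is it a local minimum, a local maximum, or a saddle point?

local maximum

The mixed partial ∂²C/∂a∂b is 0, so the Hessian at any point is diag(C_aa, C_bb) = diag(-6(2a + 5), 12(-3b^2 + 4b + 5)).
At (-2, -2): H = diag(-6, -180).
Both eigenvalues are negative, so H is negative definite: a local maximum.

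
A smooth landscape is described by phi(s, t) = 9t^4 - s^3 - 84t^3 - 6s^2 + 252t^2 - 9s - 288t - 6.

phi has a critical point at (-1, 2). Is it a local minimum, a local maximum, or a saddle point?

The mixed partial ∂²phi/∂s∂t is 0, so the Hessian at any point is diag(phi_ss, phi_tt) = diag(-6(s + 2), 36(3t^2 - 14t + 14)).
At (-1, 2): H = diag(-6, -72).
Both eigenvalues are negative, so H is negative definite: a local maximum.

local maximum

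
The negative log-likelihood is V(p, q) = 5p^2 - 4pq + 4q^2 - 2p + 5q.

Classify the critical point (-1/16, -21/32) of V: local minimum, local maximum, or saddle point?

The Hessian of V is constant: H = [[10, -4], [-4, 8]].
det(H) = 10·8 − (-4)² = 64.
det(H) > 0 and tr(H) = 18 > 0, so H is positive definite and the point is a local minimum.

local minimum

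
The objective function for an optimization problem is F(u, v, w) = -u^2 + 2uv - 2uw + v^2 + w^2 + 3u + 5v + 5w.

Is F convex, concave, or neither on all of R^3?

F is quadratic, so its Hessian is the constant matrix H = [[-2, 2, -2], [2, 2, 0], [-2, 0, 2]].
Leading principal minors: -2, -8, -24.
Neither pattern holds ⇒ H is indefinite ⇒ neither convex nor concave.

neither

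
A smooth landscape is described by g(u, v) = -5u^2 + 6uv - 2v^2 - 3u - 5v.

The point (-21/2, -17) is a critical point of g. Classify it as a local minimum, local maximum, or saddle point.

The Hessian of g is constant: H = [[-10, 6], [6, -4]].
det(H) = (-10)·(-4) − 6² = 4.
det(H) > 0 and tr(H) = -14 < 0, so H is negative definite and the point is a local maximum.

local maximum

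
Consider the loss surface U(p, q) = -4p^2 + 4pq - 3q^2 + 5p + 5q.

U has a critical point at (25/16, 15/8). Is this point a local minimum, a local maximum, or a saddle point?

The Hessian of U is constant: H = [[-8, 4], [4, -6]].
det(H) = (-8)·(-6) − 4² = 32.
det(H) > 0 and tr(H) = -14 < 0, so H is negative definite and the point is a local maximum.

local maximum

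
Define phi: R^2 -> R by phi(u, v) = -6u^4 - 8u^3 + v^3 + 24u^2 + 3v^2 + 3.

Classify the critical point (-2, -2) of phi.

local maximum

The mixed partial ∂²phi/∂u∂v is 0, so the Hessian at any point is diag(phi_uu, phi_vv) = diag(24(-3u^2 - 2u + 2), 6(v + 1)).
At (-2, -2): H = diag(-144, -6).
Both eigenvalues are negative, so H is negative definite: a local maximum.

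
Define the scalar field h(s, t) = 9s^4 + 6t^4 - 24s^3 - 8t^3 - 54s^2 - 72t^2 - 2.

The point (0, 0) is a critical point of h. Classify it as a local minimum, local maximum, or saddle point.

The mixed partial ∂²h/∂s∂t is 0, so the Hessian at any point is diag(h_ss, h_tt) = diag(36(3s^2 - 4s - 3), 24(3t^2 - 2t - 6)).
At (0, 0): H = diag(-108, -144).
Both eigenvalues are negative, so H is negative definite: a local maximum.

local maximum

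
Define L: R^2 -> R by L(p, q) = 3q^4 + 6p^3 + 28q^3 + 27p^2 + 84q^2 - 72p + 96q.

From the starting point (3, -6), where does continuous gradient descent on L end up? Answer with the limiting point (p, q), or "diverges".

(1, -4)

L is separable, so gradient descent decouples: p follows -∂L/∂p, q follows -∂L/∂q.
∂L/∂p = 18(p - 1)(p + 4); at p=3 this is 252, so p decreases.
∂L/∂q = 12(q + 1)(q + 2)(q + 4); at q=-6 this is -480, so q increases.
p converges to its nearest critical value 1 (a local min of the p-part); q converges to -4. The iterate converges to (1, -4).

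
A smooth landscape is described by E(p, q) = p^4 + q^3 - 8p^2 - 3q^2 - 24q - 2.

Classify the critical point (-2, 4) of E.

The mixed partial ∂²E/∂p∂q is 0, so the Hessian at any point is diag(E_pp, E_qq) = diag(4(3p^2 - 4), 6(q - 1)).
At (-2, 4): H = diag(32, 18).
Both eigenvalues are positive, so H is positive definite: a local minimum.

local minimum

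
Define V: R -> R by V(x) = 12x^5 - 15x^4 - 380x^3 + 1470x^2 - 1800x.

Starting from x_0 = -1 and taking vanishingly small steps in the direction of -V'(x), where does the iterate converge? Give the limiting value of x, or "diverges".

1

V'(x) = 60(x - 3)(x - 2)(x - 1)(x + 5), so V'(-1) = -5760.
Gradient descent moves in the -V' direction, i.e. x is increasing.
The nearest critical point in that direction is x = 1, where V'' = 720 > 0 (a local minimum). The iterate converges there.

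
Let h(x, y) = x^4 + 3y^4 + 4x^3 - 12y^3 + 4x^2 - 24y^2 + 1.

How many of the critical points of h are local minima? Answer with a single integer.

h separates as a function of x plus a function of y, so ∇h=0 decouples.
∂h/∂x = 4x(x + 1)(x + 2) = 0 at x ∈ {-2, -1, 0}; ∂h/∂y = 12y(y - 4)(y + 1) = 0 at y ∈ {-1, 0, 4}.
The Hessian is diagonal: diag(h_xx, h_yy). Second derivatives: h_xx(-2)=8, h_xx(-1)=-4, h_xx(0)=8; h_yy(-1)=60, h_yy(0)=-48, h_yy(4)=240.
Local minima occur where both diagonal entries positive: (-2, -1), (-2, 4), (0, -1), (0, 4). Count: 4.

4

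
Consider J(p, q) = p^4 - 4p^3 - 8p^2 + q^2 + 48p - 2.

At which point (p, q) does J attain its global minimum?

J(p,q) separates as A(p) + B(q) − 2, so its minimum is min A + min B − 2.
A'(p) = 4(p - 3)(p - 2)(p + 2) vanishes at p ∈ {-2, 2, 3}; B'(q) = 2q vanishes at q ∈ {0}.
Local minima of A (where A''>0): A(-2)=-80, A(3)=45. Local minima of B: B(0)=0.
So the global minimum of J is A(-2) + B(0) − 2 = -80 + 0 − 2 = -82, attained at (-2, 0).

(-2, 0)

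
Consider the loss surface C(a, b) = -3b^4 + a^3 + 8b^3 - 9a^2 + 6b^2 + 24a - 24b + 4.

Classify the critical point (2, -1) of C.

The mixed partial ∂²C/∂a∂b is 0, so the Hessian at any point is diag(C_aa, C_bb) = diag(6(a - 3), 12(-3b^2 + 4b + 1)).
At (2, -1): H = diag(-6, -72).
Both eigenvalues are negative, so H is negative definite: a local maximum.

local maximum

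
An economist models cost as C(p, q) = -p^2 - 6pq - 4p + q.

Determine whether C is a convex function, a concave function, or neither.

neither

C is quadratic, so its Hessian is the constant matrix H = [[-2, -6], [-6, 0]].
det(H) = -36, tr(H) = -2.
det(H) < 0, so H is indefinite: neither convex nor concave.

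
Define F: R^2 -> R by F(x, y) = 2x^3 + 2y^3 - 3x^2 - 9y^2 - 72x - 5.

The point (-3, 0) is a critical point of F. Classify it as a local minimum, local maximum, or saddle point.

local maximum

The mixed partial ∂²F/∂x∂y is 0, so the Hessian at any point is diag(F_xx, F_yy) = diag(6(2x - 1), 6(2y - 3)).
At (-3, 0): H = diag(-42, -18).
Both eigenvalues are negative, so H is negative definite: a local maximum.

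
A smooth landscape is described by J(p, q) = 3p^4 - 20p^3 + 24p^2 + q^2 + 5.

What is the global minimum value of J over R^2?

J(p,q) separates as A(p) + B(q) + 5, so its minimum is min A + min B + 5.
A'(p) = 12p(p - 4)(p - 1) vanishes at p ∈ {0, 1, 4}; B'(q) = 2q vanishes at q ∈ {0}.
Local minima of A (where A''>0): A(0)=0, A(4)=-128. Local minima of B: B(0)=0.
So the global minimum of J is A(4) + B(0) + 5 = -128 + 0 + 5 = -123, attained at (4, 0).

-123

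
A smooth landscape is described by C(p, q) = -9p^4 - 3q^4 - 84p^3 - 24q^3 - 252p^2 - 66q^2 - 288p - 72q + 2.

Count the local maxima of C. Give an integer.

4

C separates as a function of p plus a function of q, so ∇C=0 decouples.
∂C/∂p = -36(p + 1)(p + 2)(p + 4) = 0 at p ∈ {-4, -2, -1}; ∂C/∂q = -12(q + 1)(q + 2)(q + 3) = 0 at q ∈ {-3, -2, -1}.
The Hessian is diagonal: diag(C_pp, C_qq). Second derivatives: C_pp(-4)=-216, C_pp(-2)=72, C_pp(-1)=-108; C_qq(-3)=-24, C_qq(-2)=12, C_qq(-1)=-24.
Local maxima occur where both diagonal entries negative: (-4, -3), (-4, -1), (-1, -3), (-1, -1). Count: 4.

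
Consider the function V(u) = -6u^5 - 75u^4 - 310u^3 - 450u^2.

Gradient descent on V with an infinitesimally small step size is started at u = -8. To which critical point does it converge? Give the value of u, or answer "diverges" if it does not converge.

V'(u) = -30u(u + 2)(u + 3)(u + 5), so V'(-8) = -21600.
Gradient descent moves in the -V' direction, i.e. u is increasing.
The nearest critical point in that direction is u = -5, where V'' = 900 > 0 (a local minimum). The iterate converges there.

-5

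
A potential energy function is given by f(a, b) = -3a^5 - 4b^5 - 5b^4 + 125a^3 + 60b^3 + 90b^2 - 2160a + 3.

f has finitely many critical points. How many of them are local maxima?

f separates as a function of a plus a function of b, so ∇f=0 decouples.
∂f/∂a = -15(a - 4)(a - 3)(a + 3)(a + 4) = 0 at a ∈ {-4, -3, 3, 4}; ∂f/∂b = -20b(b - 3)(b + 1)(b + 3) = 0 at b ∈ {-3, -1, 0, 3}.
The Hessian is diagonal: diag(f_aa, f_bb). Second derivatives: f_aa(-4)=840, f_aa(-3)=-630, f_aa(3)=630, f_aa(4)=-840; f_bb(-3)=720, f_bb(-1)=-160, f_bb(0)=180, f_bb(3)=-1440.
Local maxima occur where both diagonal entries negative: (-3, -1), (-3, 3), (4, -1), (4, 3). Count: 4.

4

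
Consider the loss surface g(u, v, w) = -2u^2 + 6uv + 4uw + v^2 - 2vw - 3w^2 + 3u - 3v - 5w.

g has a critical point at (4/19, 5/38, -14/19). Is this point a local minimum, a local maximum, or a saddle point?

The Hessian is constant: H = [[-4, 6, 4], [6, 2, -2], [4, -2, -6]].
Leading principal minors: Δ₁ = -4, Δ₂ = -44, Δ₃ = 152.
The minors fit neither the all-positive nor the alternating-sign pattern, so H is indefinite: a saddle point.

saddle point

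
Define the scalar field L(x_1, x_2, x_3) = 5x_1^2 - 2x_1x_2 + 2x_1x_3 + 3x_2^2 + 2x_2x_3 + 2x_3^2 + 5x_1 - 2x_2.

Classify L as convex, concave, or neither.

L is quadratic, so its Hessian is the constant matrix H = [[10, -2, 2], [-2, 6, 2], [2, 2, 4]].
Leading principal minors: 10, 56, 144.
All positive ⇒ H ≻ 0 ⇒ convex.

convex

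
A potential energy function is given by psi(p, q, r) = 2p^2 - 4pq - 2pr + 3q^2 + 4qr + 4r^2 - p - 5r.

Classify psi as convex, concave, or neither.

convex

psi is quadratic, so its Hessian is the constant matrix H = [[4, -4, -2], [-4, 6, 4], [-2, 4, 8]].
Leading principal minors: 4, 8, 40.
All positive ⇒ H ≻ 0 ⇒ convex.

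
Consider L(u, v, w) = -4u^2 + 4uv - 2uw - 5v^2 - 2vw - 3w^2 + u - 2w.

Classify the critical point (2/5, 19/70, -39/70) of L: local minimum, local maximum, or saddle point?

The Hessian is constant: H = [[-8, 4, -2], [4, -10, -2], [-2, -2, -6]].
Leading principal minors: Δ₁ = -8, Δ₂ = 64, Δ₃ = -280.
The minors alternate sign starting negative (−, +, −), so H is negative definite: a local maximum.

local maximum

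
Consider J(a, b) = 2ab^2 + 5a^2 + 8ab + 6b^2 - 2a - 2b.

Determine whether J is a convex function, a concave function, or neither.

The term 2ab^2 is cubic, so the Hessian is not constant.
∂²J/∂b² = 4a + 12, which takes both signs as a varies (negative for sufficiently negative a). A diagonal entry of the Hessian changing sign means the Hessian is neither positive- nor negative-semidefinite on all of R^2.

neither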